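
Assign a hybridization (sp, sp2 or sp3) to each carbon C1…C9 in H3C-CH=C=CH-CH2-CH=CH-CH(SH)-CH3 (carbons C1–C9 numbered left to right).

C1 — 4 σ bonds. Steric number 4, so sp3.
C2: 3 σ bonds, plus one π bond; 3 regions of electron density → sp2.
C3 — 2 σ bonds, plus two π bonds. Steric number 2, so sp.
C4 is sp2: 3 σ bonds, plus one π bond, 3 electron-density regions.
C5 carries 4 σ bonds, giving a steric number of 4, so it is sp3.
C6 is sp2: 3 σ bonds, plus one π bond, 3 electron-density regions.
C7: 3 σ bonds, plus one π bond — 3 electron domains, sp2.
C8: 4 σ bonds — 4 electron domains, sp3.
C9 (4 σ bonds) has steric number 4: sp3.

C1 sp3, C2 sp2, C3 sp, C4 sp2, C5 sp3, C6 sp2, C7 sp2, C8 sp3, C9 sp3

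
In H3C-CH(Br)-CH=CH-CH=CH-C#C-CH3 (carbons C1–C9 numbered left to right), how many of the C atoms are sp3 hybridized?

C1: sp3 ✓
C2: sp3 ✓
C3: sp2
C4: sp2
C5: sp2
C6: sp2
C7: sp
C8: sp
C9: sp3 ✓
C1, C2, C9 → 3 sp3 carbons.

3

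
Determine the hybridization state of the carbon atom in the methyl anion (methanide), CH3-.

sp^3

Three σ bonds + one lone pair = steric number 4 → sp3, pyramidal.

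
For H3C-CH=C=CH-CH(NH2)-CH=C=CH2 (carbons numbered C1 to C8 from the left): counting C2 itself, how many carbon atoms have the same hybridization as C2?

C2 is sp2 (one π bond).
C1: sp3
C2: sp2 ✓
C3: sp
C4: sp2 ✓
C5: sp3
C6: sp2 ✓
C7: sp
C8: sp2 ✓
4 carbons are sp2.

4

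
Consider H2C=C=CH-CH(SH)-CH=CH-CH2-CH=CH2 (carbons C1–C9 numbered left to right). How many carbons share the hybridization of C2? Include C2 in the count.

C2 is sp (two π bonds).
C1: sp2
C2: sp ✓
C3: sp2
C4: sp3
C5: sp2
C6: sp2
C7: sp3
C8: sp2
C9: sp2
1 carbon is sp.

1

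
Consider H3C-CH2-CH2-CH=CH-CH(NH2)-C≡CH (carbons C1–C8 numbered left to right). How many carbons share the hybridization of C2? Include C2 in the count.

C2 is sp3 (only σ bonds).
C1: sp3 ✓
C2: sp3 ✓
C3: sp3 ✓
C4: sp2
C5: sp2
C6: sp3 ✓
C7: sp
C8: sp
4 carbons are sp3.

4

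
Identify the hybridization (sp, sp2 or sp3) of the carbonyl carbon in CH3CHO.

sp²

The carbonyl carbon is sp2: 3 σ bonds, plus one π bond, 3 electron-density regions.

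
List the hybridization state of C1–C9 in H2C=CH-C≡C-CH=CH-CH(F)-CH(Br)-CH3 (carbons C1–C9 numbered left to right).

C1 sp2, C2 sp2, C3 sp, C4 sp, C5 sp2, C6 sp2, C7 sp3, C8 sp3, C9 sp3

C1 (3 σ bonds, plus one π bond) has steric number 3: sp2.
C2 has 3 σ bonds, plus one π bond: steric number 3 → sp2.
C3 carries 2 σ bonds, plus two π bonds, giving a steric number of 2, so it is sp.
C4 (2 σ bonds, plus two π bonds) has steric number 2: sp.
C5: 3 σ bonds, plus one π bond — 3 electron domains, sp2.
C6 carries 3 σ bonds, plus one π bond, giving a steric number of 3, so it is sp2.
C7 is sp3: 4 σ bonds, 4 electron-density regions.
C8 has 4 σ bonds: steric number 4 → sp3.
C9 (4 σ bonds) has steric number 4: sp3.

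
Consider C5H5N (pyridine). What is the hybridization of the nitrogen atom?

sp²

N has two σ bonds and one lone pair in the ring plane (steric number 3 → sp2); its p orbital contributes one electron to the aromatic π system via the C=N double bond.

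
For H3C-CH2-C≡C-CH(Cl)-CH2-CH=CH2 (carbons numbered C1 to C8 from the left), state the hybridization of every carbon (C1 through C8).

C1 sp3, C2 sp3, C3 sp, C4 sp, C5 sp3, C6 sp3, C7 sp2, C8 sp2

C1: 4 σ bonds — 4 electron domains, sp3.
C2 has 4 σ bonds: steric number 4 → sp3.
C3 has 2 σ bonds, plus two π bonds: steric number 2 → sp.
C4 (2 σ bonds, plus two π bonds) has steric number 2: sp.
C5 (4 σ bonds) has steric number 4: sp3.
C6 has 4 σ bonds: steric number 4 → sp3.
C7: 3 σ bonds, plus one π bond — 3 electron domains, sp2.
C8: 3 σ bonds, plus one π bond — 3 electron domains, sp2.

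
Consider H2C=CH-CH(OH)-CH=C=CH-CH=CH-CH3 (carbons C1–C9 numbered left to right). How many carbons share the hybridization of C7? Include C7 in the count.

6

C7 is sp2 (one π bond).
C1: sp2 ✓
C2: sp2 ✓
C3: sp3
C4: sp2 ✓
C5: sp
C6: sp2 ✓
C7: sp2 ✓
C8: sp2 ✓
C9: sp3
6 carbons are sp2.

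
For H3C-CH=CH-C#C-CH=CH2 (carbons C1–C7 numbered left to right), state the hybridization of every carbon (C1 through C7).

C1 — 4 σ bonds. Steric number 4, so sp3.
C2 has 3 σ bonds, plus one π bond: steric number 3 → sp2.
C3 is sp2: 3 σ bonds, plus one π bond, 3 electron-density regions.
C4: 2 σ bonds, plus two π bonds; 2 regions of electron density → sp.
C5: 2 σ bonds, plus two π bonds — 2 electron domains, sp.
C6 has 3 σ bonds, plus one π bond: steric number 3 → sp2.
C7 (3 σ bonds, plus one π bond) has steric number 3: sp2.

C1 sp3, C2 sp2, C3 sp2, C4 sp, C5 sp, C6 sp2, C7 sp2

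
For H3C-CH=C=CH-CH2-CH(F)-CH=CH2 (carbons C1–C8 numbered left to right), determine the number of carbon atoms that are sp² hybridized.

C1: sp3
C2: sp2 ✓
C3: sp
C4: sp2 ✓
C5: sp3
C6: sp3
C7: sp2 ✓
C8: sp2 ✓
C2, C4, C7, C8 → 4 sp2 carbons.

4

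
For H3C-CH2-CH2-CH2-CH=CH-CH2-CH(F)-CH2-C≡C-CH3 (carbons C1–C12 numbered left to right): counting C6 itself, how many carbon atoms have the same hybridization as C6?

2

C6 is sp2 (one π bond).
C1: sp3
C2: sp3
C3: sp3
C4: sp3
C5: sp2 ✓
C6: sp2 ✓
C7: sp3
C8: sp3
C9: sp3
C10: sp
C11: sp
C12: sp3
2 carbons are sp2.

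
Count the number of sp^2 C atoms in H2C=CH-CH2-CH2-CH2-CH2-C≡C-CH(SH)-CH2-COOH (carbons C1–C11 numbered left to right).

C1: sp2 ✓
C2: sp2 ✓
C3: sp3
C4: sp3
C5: sp3
C6: sp3
C7: sp
C8: sp
C9: sp3
C10: sp3
C11: sp2 ✓
C1, C2, C11 → 3 sp2 carbons.

3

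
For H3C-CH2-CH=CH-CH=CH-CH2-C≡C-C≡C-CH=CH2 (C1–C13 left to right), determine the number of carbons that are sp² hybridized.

C1: sp3
C2: sp3
C3: sp2 ✓
C4: sp2 ✓
C5: sp2 ✓
C6: sp2 ✓
C7: sp3
C8: sp
C9: sp
C10: sp
C11: sp
C12: sp2 ✓
C13: sp2 ✓
C3, C4, C5, C6, C12, C13 → 6 sp2 carbons.

6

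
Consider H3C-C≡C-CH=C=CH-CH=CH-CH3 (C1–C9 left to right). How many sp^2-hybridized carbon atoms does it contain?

C1: sp3
C2: sp
C3: sp
C4: sp2 ✓
C5: sp
C6: sp2 ✓
C7: sp2 ✓
C8: sp2 ✓
C9: sp3
C4, C6, C7, C8 → 4 sp2 carbons.

4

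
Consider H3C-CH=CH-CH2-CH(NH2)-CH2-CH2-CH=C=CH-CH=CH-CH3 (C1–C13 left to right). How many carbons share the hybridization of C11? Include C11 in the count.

6

C11 is sp2 (one π bond).
C1: sp3
C2: sp2 ✓
C3: sp2 ✓
C4: sp3
C5: sp3
C6: sp3
C7: sp3
C8: sp2 ✓
C9: sp
C10: sp2 ✓
C11: sp2 ✓
C12: sp2 ✓
C13: sp3
6 carbons are sp2.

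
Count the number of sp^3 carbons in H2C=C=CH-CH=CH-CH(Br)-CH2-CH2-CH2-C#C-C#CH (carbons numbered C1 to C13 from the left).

C1: sp2
C2: sp
C3: sp2
C4: sp2
C5: sp2
C6: sp3 ✓
C7: sp3 ✓
C8: sp3 ✓
C9: sp3 ✓
C10: sp
C11: sp
C12: sp
C13: sp
C6, C7, C8, C9 → 4 sp3 carbons.

4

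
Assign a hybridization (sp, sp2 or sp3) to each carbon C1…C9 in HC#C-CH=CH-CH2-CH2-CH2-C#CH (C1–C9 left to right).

C1 is sp: 2 σ bonds, plus two π bonds, 2 electron-density regions.
C2: 2 σ bonds, plus two π bonds — 2 electron domains, sp.
C3 is sp2: 3 σ bonds, plus one π bond, 3 electron-density regions.
C4 carries 3 σ bonds, plus one π bond, giving a steric number of 3, so it is sp2.
C5: 4 σ bonds — 4 electron domains, sp3.
C6 is sp3: 4 σ bonds, 4 electron-density regions.
C7: 4 σ bonds — 4 electron domains, sp3.
C8 — 2 σ bonds, plus two π bonds. Steric number 2, so sp.
C9 — 2 σ bonds, plus two π bonds. Steric number 2, so sp.

C1 sp, C2 sp, C3 sp2, C4 sp2, C5 sp3, C6 sp3, C7 sp3, C8 sp, C9 sp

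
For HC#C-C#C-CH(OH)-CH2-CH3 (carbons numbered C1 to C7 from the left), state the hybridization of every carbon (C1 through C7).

C1 sp, C2 sp, C3 sp, C4 sp, C5 sp3, C6 sp3, C7 sp3

C1: 2 σ bonds, plus two π bonds — 2 electron domains, sp.
C2 carries 2 σ bonds, plus two π bonds, giving a steric number of 2, so it is sp.
C3 is sp: 2 σ bonds, plus two π bonds, 2 electron-density regions.
C4 has 2 σ bonds, plus two π bonds: steric number 2 → sp.
C5 carries 4 σ bonds, giving a steric number of 4, so it is sp3.
C6: 4 σ bonds; 4 regions of electron density → sp3.
C7 carries 4 σ bonds, giving a steric number of 4, so it is sp3.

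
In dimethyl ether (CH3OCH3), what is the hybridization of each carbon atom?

sp³

Each carbon atom is sp3: 4 σ bonds, 4 electron-density regions.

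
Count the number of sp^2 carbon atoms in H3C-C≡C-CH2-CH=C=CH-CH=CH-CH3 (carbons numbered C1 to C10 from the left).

C1: sp3
C2: sp
C3: sp
C4: sp3
C5: sp2 ✓
C6: sp
C7: sp2 ✓
C8: sp2 ✓
C9: sp2 ✓
C10: sp3
C5, C7, C8, C9 → 4 sp2 carbons.

4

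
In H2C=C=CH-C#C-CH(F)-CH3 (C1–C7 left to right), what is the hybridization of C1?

C1 has 3 σ bonds, plus one π bond: steric number 3 → sp2.

sp^2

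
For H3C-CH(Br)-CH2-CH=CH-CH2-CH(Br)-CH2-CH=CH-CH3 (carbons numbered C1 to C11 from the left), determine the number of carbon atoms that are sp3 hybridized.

C1: sp3 ✓
C2: sp3 ✓
C3: sp3 ✓
C4: sp2
C5: sp2
C6: sp3 ✓
C7: sp3 ✓
C8: sp3 ✓
C9: sp2
C10: sp2
C11: sp3 ✓
C1, C2, C3, C6, C7, C8, C11 → 7 sp3 carbons.

7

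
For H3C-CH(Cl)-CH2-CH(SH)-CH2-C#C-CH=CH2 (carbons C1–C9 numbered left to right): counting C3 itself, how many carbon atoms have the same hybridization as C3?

5

C3 is sp3 (only σ bonds).
C1: sp3 ✓
C2: sp3 ✓
C3: sp3 ✓
C4: sp3 ✓
C5: sp3 ✓
C6: sp
C7: sp
C8: sp2
C9: sp2
5 carbons are sp3.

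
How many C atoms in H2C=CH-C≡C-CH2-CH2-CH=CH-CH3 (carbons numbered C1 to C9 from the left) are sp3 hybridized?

3

C1: sp2
C2: sp2
C3: sp
C4: sp
C5: sp3 ✓
C6: sp3 ✓
C7: sp2
C8: sp2
C9: sp3 ✓
C5, C6, C9 → 3 sp3 carbons.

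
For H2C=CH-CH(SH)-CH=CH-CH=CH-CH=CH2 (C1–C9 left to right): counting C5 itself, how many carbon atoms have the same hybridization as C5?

C5 is sp2 (one π bond).
C1: sp2 ✓
C2: sp2 ✓
C3: sp3
C4: sp2 ✓
C5: sp2 ✓
C6: sp2 ✓
C7: sp2 ✓
C8: sp2 ✓
C9: sp2 ✓
8 carbons are sp2.

8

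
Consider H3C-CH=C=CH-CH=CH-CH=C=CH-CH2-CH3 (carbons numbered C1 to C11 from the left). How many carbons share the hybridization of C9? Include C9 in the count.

6

C9 is sp2 (one π bond).
C1: sp3
C2: sp2 ✓
C3: sp
C4: sp2 ✓
C5: sp2 ✓
C6: sp2 ✓
C7: sp2 ✓
C8: sp
C9: sp2 ✓
C10: sp3
C11: sp3
6 carbons are sp2.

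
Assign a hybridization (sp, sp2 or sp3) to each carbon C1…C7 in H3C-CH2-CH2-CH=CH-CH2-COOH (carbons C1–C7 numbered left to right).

C1: 4 σ bonds — 4 electron domains, sp3.
C2 carries 4 σ bonds, giving a steric number of 4, so it is sp3.
C3 is sp3: 4 σ bonds, 4 electron-density regions.
C4 is sp2: 3 σ bonds, plus one π bond, 3 electron-density regions.
C5 (3 σ bonds, plus one π bond) has steric number 3: sp2.
C6 (4 σ bonds) has steric number 4: sp3.
C7 (3 σ bonds, plus one π bond) has steric number 3: sp2.

C1 sp3, C2 sp3, C3 sp3, C4 sp2, C5 sp2, C6 sp3, C7 sp2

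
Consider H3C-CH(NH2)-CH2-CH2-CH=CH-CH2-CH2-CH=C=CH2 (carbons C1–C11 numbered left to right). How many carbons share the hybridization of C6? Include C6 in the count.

4

C6 is sp2 (one π bond).
C1: sp3
C2: sp3
C3: sp3
C4: sp3
C5: sp2 ✓
C6: sp2 ✓
C7: sp3
C8: sp3
C9: sp2 ✓
C10: sp
C11: sp2 ✓
4 carbons are sp2.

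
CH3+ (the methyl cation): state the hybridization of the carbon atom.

sp2

Three σ bonds to H, empty p orbital → sp2, trigonal planar.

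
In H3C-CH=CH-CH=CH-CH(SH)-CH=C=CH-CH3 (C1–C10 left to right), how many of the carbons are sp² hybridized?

6

C1: sp3
C2: sp2 ✓
C3: sp2 ✓
C4: sp2 ✓
C5: sp2 ✓
C6: sp3
C7: sp2 ✓
C8: sp
C9: sp2 ✓
C10: sp3
C2, C3, C4, C5, C7, C9 → 6 sp2 carbons.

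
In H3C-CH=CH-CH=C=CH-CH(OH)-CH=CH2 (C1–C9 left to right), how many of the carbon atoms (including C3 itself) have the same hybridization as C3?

C3 is sp2 (one π bond).
C1: sp3
C2: sp2 ✓
C3: sp2 ✓
C4: sp2 ✓
C5: sp
C6: sp2 ✓
C7: sp3
C8: sp2 ✓
C9: sp2 ✓
6 carbons are sp2.

6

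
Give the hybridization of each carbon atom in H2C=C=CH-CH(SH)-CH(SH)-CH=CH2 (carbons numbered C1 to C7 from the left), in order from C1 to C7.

C1 sp2, C2 sp, C3 sp2, C4 sp3, C5 sp3, C6 sp2, C7 sp2

C1 — 3 σ bonds, plus one π bond. Steric number 3, so sp2.
C2 — 2 σ bonds, plus two π bonds. Steric number 2, so sp.
C3 has 3 σ bonds, plus one π bond: steric number 3 → sp2.
C4 — 4 σ bonds. Steric number 4, so sp3.
C5: 4 σ bonds — 4 electron domains, sp3.
C6: 3 σ bonds, plus one π bond; 3 regions of electron density → sp2.
C7: 3 σ bonds, plus one π bond; 3 regions of electron density → sp2.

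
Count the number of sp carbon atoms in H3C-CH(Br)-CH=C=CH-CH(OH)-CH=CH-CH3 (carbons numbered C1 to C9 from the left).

1

C1: sp3
C2: sp3
C3: sp2
C4: sp ✓
C5: sp2
C6: sp3
C7: sp2
C8: sp2
C9: sp3
C4 → 1 sp carbon.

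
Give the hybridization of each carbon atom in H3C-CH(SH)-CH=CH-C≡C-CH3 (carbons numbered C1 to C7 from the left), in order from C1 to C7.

C1 sp3, C2 sp3, C3 sp2, C4 sp2, C5 sp, C6 sp, C7 sp3

C1 has 4 σ bonds: steric number 4 → sp3.
C2 carries 4 σ bonds, giving a steric number of 4, so it is sp3.
C3 has 3 σ bonds, plus one π bond: steric number 3 → sp2.
C4 carries 3 σ bonds, plus one π bond, giving a steric number of 3, so it is sp2.
C5 carries 2 σ bonds, plus two π bonds, giving a steric number of 2, so it is sp.
C6 — 2 σ bonds, plus two π bonds. Steric number 2, so sp.
C7 carries 4 σ bonds, giving a steric number of 4, so it is sp3.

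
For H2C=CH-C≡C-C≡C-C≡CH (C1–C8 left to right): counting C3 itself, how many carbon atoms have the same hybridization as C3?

6

C3 is sp (two π bonds).
C1: sp2
C2: sp2
C3: sp ✓
C4: sp ✓
C5: sp ✓
C6: sp ✓
C7: sp ✓
C8: sp ✓
6 carbons are sp.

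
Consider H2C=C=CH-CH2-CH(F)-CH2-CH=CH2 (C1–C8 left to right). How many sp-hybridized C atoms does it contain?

1

C1: sp2
C2: sp ✓
C3: sp2
C4: sp3
C5: sp3
C6: sp3
C7: sp2
C8: sp2
C2 → 1 sp carbon.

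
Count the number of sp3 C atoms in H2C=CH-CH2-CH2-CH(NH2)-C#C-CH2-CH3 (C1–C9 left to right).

C1: sp2
C2: sp2
C3: sp3 ✓
C4: sp3 ✓
C5: sp3 ✓
C6: sp
C7: sp
C8: sp3 ✓
C9: sp3 ✓
C3, C4, C5, C8, C9 → 5 sp3 carbons.

5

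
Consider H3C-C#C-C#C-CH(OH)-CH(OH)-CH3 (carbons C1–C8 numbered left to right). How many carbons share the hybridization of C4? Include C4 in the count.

C4 is sp (two π bonds).
C1: sp3
C2: sp ✓
C3: sp ✓
C4: sp ✓
C5: sp ✓
C6: sp3
C7: sp3
C8: sp3
4 carbons are sp.

4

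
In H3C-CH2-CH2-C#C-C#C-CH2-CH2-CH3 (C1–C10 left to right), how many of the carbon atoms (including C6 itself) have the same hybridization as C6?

C6 is sp (two π bonds).
C1: sp3
C2: sp3
C3: sp3
C4: sp ✓
C5: sp ✓
C6: sp ✓
C7: sp ✓
C8: sp3
C9: sp3
C10: sp3
4 carbons are sp.

4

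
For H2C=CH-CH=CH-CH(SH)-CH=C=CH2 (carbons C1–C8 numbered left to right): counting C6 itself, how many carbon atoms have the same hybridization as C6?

6

C6 is sp2 (one π bond).
C1: sp2 ✓
C2: sp2 ✓
C3: sp2 ✓
C4: sp2 ✓
C5: sp3
C6: sp2 ✓
C7: sp
C8: sp2 ✓
6 carbons are sp2.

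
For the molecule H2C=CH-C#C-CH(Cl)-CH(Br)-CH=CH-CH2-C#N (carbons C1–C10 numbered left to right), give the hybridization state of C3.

C3 — 2 σ bonds, plus two π bonds. Steric number 2, so sp.

sp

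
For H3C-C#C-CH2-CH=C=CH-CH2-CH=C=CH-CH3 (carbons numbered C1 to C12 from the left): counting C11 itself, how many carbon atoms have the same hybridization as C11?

C11 is sp2 (one π bond).
C1: sp3
C2: sp
C3: sp
C4: sp3
C5: sp2 ✓
C6: sp
C7: sp2 ✓
C8: sp3
C9: sp2 ✓
C10: sp
C11: sp2 ✓
C12: sp3
4 carbons are sp2.

4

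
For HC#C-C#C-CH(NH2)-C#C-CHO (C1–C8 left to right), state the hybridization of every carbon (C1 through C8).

C1 sp, C2 sp, C3 sp, C4 sp, C5 sp3, C6 sp, C7 sp, C8 sp2

C1 — 2 σ bonds, plus two π bonds. Steric number 2, so sp.
C2: 2 σ bonds, plus two π bonds — 2 electron domains, sp.
C3: 2 σ bonds, plus two π bonds — 2 electron domains, sp.
C4: 2 σ bonds, plus two π bonds — 2 electron domains, sp.
C5 is sp3: 4 σ bonds, 4 electron-density regions.
C6 (2 σ bonds, plus two π bonds) has steric number 2: sp.
C7: 2 σ bonds, plus two π bonds; 2 regions of electron density → sp.
C8 has 3 σ bonds, plus one π bond: steric number 3 → sp2.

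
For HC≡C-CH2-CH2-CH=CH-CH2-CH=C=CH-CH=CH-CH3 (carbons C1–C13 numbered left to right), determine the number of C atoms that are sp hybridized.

C1: sp ✓
C2: sp ✓
C3: sp3
C4: sp3
C5: sp2
C6: sp2
C7: sp3
C8: sp2
C9: sp ✓
C10: sp2
C11: sp2
C12: sp2
C13: sp3
C1, C2, C9 → 3 sp carbons.

3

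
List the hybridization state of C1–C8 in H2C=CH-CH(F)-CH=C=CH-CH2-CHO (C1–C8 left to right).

C1 sp2, C2 sp2, C3 sp3, C4 sp2, C5 sp, C6 sp2, C7 sp3, C8 sp2

C1 carries 3 σ bonds, plus one π bond, giving a steric number of 3, so it is sp2.
C2 carries 3 σ bonds, plus one π bond, giving a steric number of 3, so it is sp2.
C3 (4 σ bonds) has steric number 4: sp3.
C4 carries 3 σ bonds, plus one π bond, giving a steric number of 3, so it is sp2.
C5 is sp: 2 σ bonds, plus two π bonds, 2 electron-density regions.
C6: 3 σ bonds, plus one π bond — 3 electron domains, sp2.
C7 — 4 σ bonds. Steric number 4, so sp3.
C8 has 3 σ bonds, plus one π bond: steric number 3 → sp2.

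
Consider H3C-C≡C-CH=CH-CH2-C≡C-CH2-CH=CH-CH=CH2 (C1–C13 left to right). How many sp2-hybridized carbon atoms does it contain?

C1: sp3
C2: sp
C3: sp
C4: sp2 ✓
C5: sp2 ✓
C6: sp3
C7: sp
C8: sp
C9: sp3
C10: sp2 ✓
C11: sp2 ✓
C12: sp2 ✓
C13: sp2 ✓
C4, C5, C10, C11, C12, C13 → 6 sp2 carbons.

6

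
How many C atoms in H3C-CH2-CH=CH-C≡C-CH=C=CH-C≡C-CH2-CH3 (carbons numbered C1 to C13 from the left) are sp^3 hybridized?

4

C1: sp3 ✓
C2: sp3 ✓
C3: sp2
C4: sp2
C5: sp
C6: sp
C7: sp2
C8: sp
C9: sp2
C10: sp
C11: sp
C12: sp3 ✓
C13: sp3 ✓
C1, C2, C12, C13 → 4 sp3 carbons.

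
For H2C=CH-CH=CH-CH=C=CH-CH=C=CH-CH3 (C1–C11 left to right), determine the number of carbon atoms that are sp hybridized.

C1: sp2
C2: sp2
C3: sp2
C4: sp2
C5: sp2
C6: sp ✓
C7: sp2
C8: sp2
C9: sp ✓
C10: sp2
C11: sp3
C6, C9 → 2 sp carbons.

2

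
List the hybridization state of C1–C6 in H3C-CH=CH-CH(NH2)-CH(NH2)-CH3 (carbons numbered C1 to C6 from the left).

C1 sp3, C2 sp2, C3 sp2, C4 sp3, C5 sp3, C6 sp3

C1 has 4 σ bonds: steric number 4 → sp3.
C2: 3 σ bonds, plus one π bond — 3 electron domains, sp2.
C3: 3 σ bonds, plus one π bond; 3 regions of electron density → sp2.
C4 (4 σ bonds) has steric number 4: sp3.
C5: 4 σ bonds — 4 electron domains, sp3.
C6 — 4 σ bonds. Steric number 4, so sp3.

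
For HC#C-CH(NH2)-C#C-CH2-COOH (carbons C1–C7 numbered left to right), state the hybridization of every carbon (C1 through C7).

C1 sp, C2 sp, C3 sp3, C4 sp, C5 sp, C6 sp3, C7 sp2

C1: 2 σ bonds, plus two π bonds; 2 regions of electron density → sp.
C2 (2 σ bonds, plus two π bonds) has steric number 2: sp.
C3 — 4 σ bonds. Steric number 4, so sp3.
C4 — 2 σ bonds, plus two π bonds. Steric number 2, so sp.
C5: 2 σ bonds, plus two π bonds; 2 regions of electron density → sp.
C6 — 4 σ bonds. Steric number 4, so sp3.
C7 carries 3 σ bonds, plus one π bond, giving a steric number of 3, so it is sp2.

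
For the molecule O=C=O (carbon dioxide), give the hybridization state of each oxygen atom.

One σ bond + two lone pairs = steric number 3 → sp2.

sp²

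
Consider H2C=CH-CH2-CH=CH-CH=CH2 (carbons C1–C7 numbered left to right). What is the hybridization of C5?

C5 carries 3 σ bonds, plus one π bond, giving a steric number of 3, so it is sp2.

sp^2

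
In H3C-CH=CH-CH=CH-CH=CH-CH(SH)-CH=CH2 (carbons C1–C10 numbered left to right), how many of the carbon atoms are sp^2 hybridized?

C1: sp3
C2: sp2 ✓
C3: sp2 ✓
C4: sp2 ✓
C5: sp2 ✓
C6: sp2 ✓
C7: sp2 ✓
C8: sp3
C9: sp2 ✓
C10: sp2 ✓
C2, C3, C4, C5, C6, C7, C9, C10 → 8 sp2 carbons.

8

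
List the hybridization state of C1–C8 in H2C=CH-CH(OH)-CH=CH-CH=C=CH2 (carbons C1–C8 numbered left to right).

C1 has 3 σ bonds, plus one π bond: steric number 3 → sp2.
C2 is sp2: 3 σ bonds, plus one π bond, 3 electron-density regions.
C3 is sp3: 4 σ bonds, 4 electron-density regions.
C4: 3 σ bonds, plus one π bond — 3 electron domains, sp2.
C5 has 3 σ bonds, plus one π bond: steric number 3 → sp2.
C6 has 3 σ bonds, plus one π bond: steric number 3 → sp2.
C7: 2 σ bonds, plus two π bonds — 2 electron domains, sp.
C8 (3 σ bonds, plus one π bond) has steric number 3: sp2.

C1 sp2, C2 sp2, C3 sp3, C4 sp2, C5 sp2, C6 sp2, C7 sp, C8 sp2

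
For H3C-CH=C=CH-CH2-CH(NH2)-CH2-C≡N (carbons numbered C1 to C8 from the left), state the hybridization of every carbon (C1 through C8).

C1 is sp3: 4 σ bonds, 4 electron-density regions.
C2 carries 3 σ bonds, plus one π bond, giving a steric number of 3, so it is sp2.
C3: 2 σ bonds, plus two π bonds; 2 regions of electron density → sp.
C4 (3 σ bonds, plus one π bond) has steric number 3: sp2.
C5: 4 σ bonds — 4 electron domains, sp3.
C6 has 4 σ bonds: steric number 4 → sp3.
C7: 4 σ bonds — 4 electron domains, sp3.
C8 has 2 σ bonds, plus two π bonds: steric number 2 → sp.

C1 sp3, C2 sp2, C3 sp, C4 sp2, C5 sp3, C6 sp3, C7 sp3, C8 sp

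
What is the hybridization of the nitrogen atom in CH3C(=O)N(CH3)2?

Amide resonance: N lone pair conjugated with C=O → sp2.

sp^2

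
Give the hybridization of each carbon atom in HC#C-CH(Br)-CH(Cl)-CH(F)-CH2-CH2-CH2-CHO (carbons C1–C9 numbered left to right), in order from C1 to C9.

C1 sp, C2 sp, C3 sp3, C4 sp3, C5 sp3, C6 sp3, C7 sp3, C8 sp3, C9 sp2

C1 carries 2 σ bonds, plus two π bonds, giving a steric number of 2, so it is sp.
C2 — 2 σ bonds, plus two π bonds. Steric number 2, so sp.
C3 is sp3: 4 σ bonds, 4 electron-density regions.
C4: 4 σ bonds — 4 electron domains, sp3.
C5 (4 σ bonds) has steric number 4: sp3.
C6 — 4 σ bonds. Steric number 4, so sp3.
C7: 4 σ bonds; 4 regions of electron density → sp3.
C8 — 4 σ bonds. Steric number 4, so sp3.
C9 (3 σ bonds, plus one π bond) has steric number 3: sp2.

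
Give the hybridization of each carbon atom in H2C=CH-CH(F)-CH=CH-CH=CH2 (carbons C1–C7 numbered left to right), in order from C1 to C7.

C1 sp2, C2 sp2, C3 sp3, C4 sp2, C5 sp2, C6 sp2, C7 sp2

C1: 3 σ bonds, plus one π bond; 3 regions of electron density → sp2.
C2 — 3 σ bonds, plus one π bond. Steric number 3, so sp2.
C3 is sp3: 4 σ bonds, 4 electron-density regions.
C4 has 3 σ bonds, plus one π bond: steric number 3 → sp2.
C5 (3 σ bonds, plus one π bond) has steric number 3: sp2.
C6 (3 σ bonds, plus one π bond) has steric number 3: sp2.
C7 has 3 σ bonds, plus one π bond: steric number 3 → sp2.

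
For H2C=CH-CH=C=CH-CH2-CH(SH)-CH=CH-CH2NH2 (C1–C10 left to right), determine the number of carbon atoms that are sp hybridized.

C1: sp2
C2: sp2
C3: sp2
C4: sp ✓
C5: sp2
C6: sp3
C7: sp3
C8: sp2
C9: sp2
C10: sp3
C4 → 1 sp carbon.

1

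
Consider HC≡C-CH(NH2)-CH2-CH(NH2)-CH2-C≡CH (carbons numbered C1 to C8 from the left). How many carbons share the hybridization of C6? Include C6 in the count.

C6 is sp3 (only σ bonds).
C1: sp
C2: sp
C3: sp3 ✓
C4: sp3 ✓
C5: sp3 ✓
C6: sp3 ✓
C7: sp
C8: sp
4 carbons are sp3.

4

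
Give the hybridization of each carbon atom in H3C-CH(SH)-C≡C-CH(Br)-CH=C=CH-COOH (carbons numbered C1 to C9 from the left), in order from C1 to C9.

C1 carries 4 σ bonds, giving a steric number of 4, so it is sp3.
C2: 4 σ bonds — 4 electron domains, sp3.
C3 is sp: 2 σ bonds, plus two π bonds, 2 electron-density regions.
C4: 2 σ bonds, plus two π bonds — 2 electron domains, sp.
C5 is sp3: 4 σ bonds, 4 electron-density regions.
C6 has 3 σ bonds, plus one π bond: steric number 3 → sp2.
C7 carries 2 σ bonds, plus two π bonds, giving a steric number of 2, so it is sp.
C8: 3 σ bonds, plus one π bond; 3 regions of electron density → sp2.
C9 carries 3 σ bonds, plus one π bond, giving a steric number of 3, so it is sp2.

C1 sp3, C2 sp3, C3 sp, C4 sp, C5 sp3, C6 sp2, C7 sp, C8 sp2, C9 sp2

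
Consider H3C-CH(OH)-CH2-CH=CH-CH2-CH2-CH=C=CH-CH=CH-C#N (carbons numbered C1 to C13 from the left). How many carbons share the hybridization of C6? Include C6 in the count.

5

C6 is sp3 (only σ bonds).
C1: sp3 ✓
C2: sp3 ✓
C3: sp3 ✓
C4: sp2
C5: sp2
C6: sp3 ✓
C7: sp3 ✓
C8: sp2
C9: sp
C10: sp2
C11: sp2
C12: sp2
C13: sp
5 carbons are sp3.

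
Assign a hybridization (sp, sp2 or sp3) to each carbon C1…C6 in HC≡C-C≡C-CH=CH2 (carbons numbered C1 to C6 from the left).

C1 sp, C2 sp, C3 sp, C4 sp, C5 sp2, C6 sp2

C1 has 2 σ bonds, plus two π bonds: steric number 2 → sp.
C2 carries 2 σ bonds, plus two π bonds, giving a steric number of 2, so it is sp.
C3 — 2 σ bonds, plus two π bonds. Steric number 2, so sp.
C4 has 2 σ bonds, plus two π bonds: steric number 2 → sp.
C5: 3 σ bonds, plus one π bond; 3 regions of electron density → sp2.
C6 has 3 σ bonds, plus one π bond: steric number 3 → sp2.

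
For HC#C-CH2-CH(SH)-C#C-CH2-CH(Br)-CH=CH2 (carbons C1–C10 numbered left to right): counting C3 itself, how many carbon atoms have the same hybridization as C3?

C3 is sp3 (only σ bonds).
C1: sp
C2: sp
C3: sp3 ✓
C4: sp3 ✓
C5: sp
C6: sp
C7: sp3 ✓
C8: sp3 ✓
C9: sp2
C10: sp2
4 carbons are sp3.

4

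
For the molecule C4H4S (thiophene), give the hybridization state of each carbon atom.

Each carbon atom: 3 σ bonds, plus one π bond — 3 electron domains, sp2.

sp^2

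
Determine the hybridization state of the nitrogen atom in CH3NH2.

Three σ bonds + one lone pair = steric number 4 → sp3.

sp³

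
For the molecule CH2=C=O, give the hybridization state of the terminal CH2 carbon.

The terminal CH2 carbon: 3 σ bonds, plus one π bond — 3 electron domains, sp2.

sp^2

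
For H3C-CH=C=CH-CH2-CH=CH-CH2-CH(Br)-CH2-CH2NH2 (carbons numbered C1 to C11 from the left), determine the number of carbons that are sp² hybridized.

C1: sp3
C2: sp2 ✓
C3: sp
C4: sp2 ✓
C5: sp3
C6: sp2 ✓
C7: sp2 ✓
C8: sp3
C9: sp3
C10: sp3
C11: sp3
C2, C4, C6, C7 → 4 sp2 carbons.

4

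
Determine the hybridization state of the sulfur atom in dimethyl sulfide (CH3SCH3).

sp3

The sulfur atom is sp3: 2 σ bonds and 2 lone pairs, 4 electron-density regions.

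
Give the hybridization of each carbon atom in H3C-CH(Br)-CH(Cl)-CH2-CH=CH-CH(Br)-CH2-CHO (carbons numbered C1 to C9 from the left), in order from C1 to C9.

C1: 4 σ bonds; 4 regions of electron density → sp3.
C2 (4 σ bonds) has steric number 4: sp3.
C3 carries 4 σ bonds, giving a steric number of 4, so it is sp3.
C4 — 4 σ bonds. Steric number 4, so sp3.
C5: 3 σ bonds, plus one π bond — 3 electron domains, sp2.
C6 (3 σ bonds, plus one π bond) has steric number 3: sp2.
C7 has 4 σ bonds: steric number 4 → sp3.
C8 carries 4 σ bonds, giving a steric number of 4, so it is sp3.
C9: 3 σ bonds, plus one π bond — 3 electron domains, sp2.

C1 sp3, C2 sp3, C3 sp3, C4 sp3, C5 sp2, C6 sp2, C7 sp3, C8 sp3, C9 sp2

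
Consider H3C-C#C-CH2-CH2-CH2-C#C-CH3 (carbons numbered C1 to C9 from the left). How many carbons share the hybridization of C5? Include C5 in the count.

5

C5 is sp3 (only σ bonds).
C1: sp3 ✓
C2: sp
C3: sp
C4: sp3 ✓
C5: sp3 ✓
C6: sp3 ✓
C7: sp
C8: sp
C9: sp3 ✓
5 carbons are sp3.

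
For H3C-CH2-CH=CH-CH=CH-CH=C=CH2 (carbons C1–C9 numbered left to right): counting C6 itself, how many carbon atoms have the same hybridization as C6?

6

C6 is sp2 (one π bond).
C1: sp3
C2: sp3
C3: sp2 ✓
C4: sp2 ✓
C5: sp2 ✓
C6: sp2 ✓
C7: sp2 ✓
C8: sp
C9: sp2 ✓
6 carbons are sp2.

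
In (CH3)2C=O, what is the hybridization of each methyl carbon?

sp3

Each methyl carbon — 4 σ bonds. Steric number 4, so sp3.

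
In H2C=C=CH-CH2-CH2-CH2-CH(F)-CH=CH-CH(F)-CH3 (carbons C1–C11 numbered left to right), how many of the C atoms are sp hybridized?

C1: sp2
C2: sp ✓
C3: sp2
C4: sp3
C5: sp3
C6: sp3
C7: sp3
C8: sp2
C9: sp2
C10: sp3
C11: sp3
C2 → 1 sp carbon.

1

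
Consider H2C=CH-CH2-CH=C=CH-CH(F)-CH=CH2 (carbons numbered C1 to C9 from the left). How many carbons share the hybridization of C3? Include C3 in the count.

2

C3 is sp3 (only σ bonds).
C1: sp2
C2: sp2
C3: sp3 ✓
C4: sp2
C5: sp
C6: sp2
C7: sp3 ✓
C8: sp2
C9: sp2
2 carbons are sp3.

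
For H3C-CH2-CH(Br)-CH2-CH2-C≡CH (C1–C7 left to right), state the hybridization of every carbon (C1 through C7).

C1 has 4 σ bonds: steric number 4 → sp3.
C2 (4 σ bonds) has steric number 4: sp3.
C3 carries 4 σ bonds, giving a steric number of 4, so it is sp3.
C4 carries 4 σ bonds, giving a steric number of 4, so it is sp3.
C5 has 4 σ bonds: steric number 4 → sp3.
C6 — 2 σ bonds, plus two π bonds. Steric number 2, so sp.
C7 has 2 σ bonds, plus two π bonds: steric number 2 → sp.

C1 sp3, C2 sp3, C3 sp3, C4 sp3, C5 sp3, C6 sp, C7 sp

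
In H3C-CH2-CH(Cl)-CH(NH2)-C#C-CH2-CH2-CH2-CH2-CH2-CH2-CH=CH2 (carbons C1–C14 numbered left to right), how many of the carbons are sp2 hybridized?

2

C1: sp3
C2: sp3
C3: sp3
C4: sp3
C5: sp
C6: sp
C7: sp3
C8: sp3
C9: sp3
C10: sp3
C11: sp3
C12: sp3
C13: sp2 ✓
C14: sp2 ✓
C13, C14 → 2 sp2 carbons.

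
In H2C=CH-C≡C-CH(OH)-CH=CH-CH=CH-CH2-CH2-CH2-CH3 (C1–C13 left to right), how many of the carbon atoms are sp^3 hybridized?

C1: sp2
C2: sp2
C3: sp
C4: sp
C5: sp3 ✓
C6: sp2
C7: sp2
C8: sp2
C9: sp2
C10: sp3 ✓
C11: sp3 ✓
C12: sp3 ✓
C13: sp3 ✓
C5, C10, C11, C12, C13 → 5 sp3 carbons.

5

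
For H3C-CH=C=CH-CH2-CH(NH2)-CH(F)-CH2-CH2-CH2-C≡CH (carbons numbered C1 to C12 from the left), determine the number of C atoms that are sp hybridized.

C1: sp3
C2: sp2
C3: sp ✓
C4: sp2
C5: sp3
C6: sp3
C7: sp3
C8: sp3
C9: sp3
C10: sp3
C11: sp ✓
C12: sp ✓
C3, C11, C12 → 3 sp carbons.

3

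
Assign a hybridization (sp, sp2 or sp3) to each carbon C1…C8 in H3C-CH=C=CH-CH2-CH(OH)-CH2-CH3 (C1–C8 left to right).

C1 is sp3: 4 σ bonds, 4 electron-density regions.
C2 has 3 σ bonds, plus one π bond: steric number 3 → sp2.
C3 — 2 σ bonds, plus two π bonds. Steric number 2, so sp.
C4 (3 σ bonds, plus one π bond) has steric number 3: sp2.
C5 — 4 σ bonds. Steric number 4, so sp3.
C6: 4 σ bonds — 4 electron domains, sp3.
C7 carries 4 σ bonds, giving a steric number of 4, so it is sp3.
C8 is sp3: 4 σ bonds, 4 electron-density regions.

C1 sp3, C2 sp2, C3 sp, C4 sp2, C5 sp3, C6 sp3, C7 sp3, C8 sp3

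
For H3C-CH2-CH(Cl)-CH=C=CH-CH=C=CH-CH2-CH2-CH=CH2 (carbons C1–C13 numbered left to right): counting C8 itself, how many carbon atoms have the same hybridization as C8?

C8 is sp (two π bonds).
C1: sp3
C2: sp3
C3: sp3
C4: sp2
C5: sp ✓
C6: sp2
C7: sp2
C8: sp ✓
C9: sp2
C10: sp3
C11: sp3
C12: sp2
C13: sp2
2 carbons are sp.

2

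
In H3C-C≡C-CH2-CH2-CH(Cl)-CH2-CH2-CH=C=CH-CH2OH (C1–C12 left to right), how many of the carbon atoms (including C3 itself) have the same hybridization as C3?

3

C3 is sp (two π bonds).
C1: sp3
C2: sp ✓
C3: sp ✓
C4: sp3
C5: sp3
C6: sp3
C7: sp3
C8: sp3
C9: sp2
C10: sp ✓
C11: sp2
C12: sp3
3 carbons are sp.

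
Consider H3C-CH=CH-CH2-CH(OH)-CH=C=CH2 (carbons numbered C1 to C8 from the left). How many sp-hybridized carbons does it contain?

1

C1: sp3
C2: sp2
C3: sp2
C4: sp3
C5: sp3
C6: sp2
C7: sp ✓
C8: sp2
C7 → 1 sp carbon.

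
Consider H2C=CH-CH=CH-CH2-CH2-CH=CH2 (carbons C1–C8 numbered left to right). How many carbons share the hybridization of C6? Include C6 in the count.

C6 is sp3 (only σ bonds).
C1: sp2
C2: sp2
C3: sp2
C4: sp2
C5: sp3 ✓
C6: sp3 ✓
C7: sp2
C8: sp2
2 carbons are sp3.

2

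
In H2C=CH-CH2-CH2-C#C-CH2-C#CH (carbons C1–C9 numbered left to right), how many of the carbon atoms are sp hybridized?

C1: sp2
C2: sp2
C3: sp3
C4: sp3
C5: sp ✓
C6: sp ✓
C7: sp3
C8: sp ✓
C9: sp ✓
C5, C6, C8, C9 → 4 sp carbons.

4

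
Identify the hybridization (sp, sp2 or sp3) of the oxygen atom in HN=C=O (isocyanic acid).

sp²

The oxygen atom carries 1 σ bond and 2 lone pairs, plus one π bond, giving a steric number of 3, so it is sp2.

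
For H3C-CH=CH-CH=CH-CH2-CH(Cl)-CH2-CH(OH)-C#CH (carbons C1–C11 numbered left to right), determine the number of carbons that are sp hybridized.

2

C1: sp3
C2: sp2
C3: sp2
C4: sp2
C5: sp2
C6: sp3
C7: sp3
C8: sp3
C9: sp3
C10: sp ✓
C11: sp ✓
C10, C11 → 2 sp carbons.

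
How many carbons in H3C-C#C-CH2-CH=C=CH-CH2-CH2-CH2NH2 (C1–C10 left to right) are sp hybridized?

C1: sp3
C2: sp ✓
C3: sp ✓
C4: sp3
C5: sp2
C6: sp ✓
C7: sp2
C8: sp3
C9: sp3
C10: sp3
C2, C3, C6 → 3 sp carbons.

3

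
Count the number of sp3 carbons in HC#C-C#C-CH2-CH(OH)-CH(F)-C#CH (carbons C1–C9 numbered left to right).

C1: sp
C2: sp
C3: sp
C4: sp
C5: sp3 ✓
C6: sp3 ✓
C7: sp3 ✓
C8: sp
C9: sp
C5, C6, C7 → 3 sp3 carbons.

3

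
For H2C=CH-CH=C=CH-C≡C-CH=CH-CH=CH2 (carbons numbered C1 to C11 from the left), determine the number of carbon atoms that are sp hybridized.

3

C1: sp2
C2: sp2
C3: sp2
C4: sp ✓
C5: sp2
C6: sp ✓
C7: sp ✓
C8: sp2
C9: sp2
C10: sp2
C11: sp2
C4, C6, C7 → 3 sp carbons.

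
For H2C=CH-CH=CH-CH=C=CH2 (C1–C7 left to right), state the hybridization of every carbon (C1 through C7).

C1 sp2, C2 sp2, C3 sp2, C4 sp2, C5 sp2, C6 sp, C7 sp2

C1 carries 3 σ bonds, plus one π bond, giving a steric number of 3, so it is sp2.
C2 is sp2: 3 σ bonds, plus one π bond, 3 electron-density regions.
C3: 3 σ bonds, plus one π bond — 3 electron domains, sp2.
C4 is sp2: 3 σ bonds, plus one π bond, 3 electron-density regions.
C5 is sp2: 3 σ bonds, plus one π bond, 3 electron-density regions.
C6: 2 σ bonds, plus two π bonds; 2 regions of electron density → sp.
C7 carries 3 σ bonds, plus one π bond, giving a steric number of 3, so it is sp2.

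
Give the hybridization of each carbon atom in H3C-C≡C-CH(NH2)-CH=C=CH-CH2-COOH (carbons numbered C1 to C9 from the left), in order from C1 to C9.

C1 sp3, C2 sp, C3 sp, C4 sp3, C5 sp2, C6 sp, C7 sp2, C8 sp3, C9 sp2

C1 (4 σ bonds) has steric number 4: sp3.
C2 — 2 σ bonds, plus two π bonds. Steric number 2, so sp.
C3 has 2 σ bonds, plus two π bonds: steric number 2 → sp.
C4 is sp3: 4 σ bonds, 4 electron-density regions.
C5 — 3 σ bonds, plus one π bond. Steric number 3, so sp2.
C6 has 2 σ bonds, plus two π bonds: steric number 2 → sp.
C7 is sp2: 3 σ bonds, plus one π bond, 3 electron-density regions.
C8 carries 4 σ bonds, giving a steric number of 4, so it is sp3.
C9: 3 σ bonds, plus one π bond; 3 regions of electron density → sp2.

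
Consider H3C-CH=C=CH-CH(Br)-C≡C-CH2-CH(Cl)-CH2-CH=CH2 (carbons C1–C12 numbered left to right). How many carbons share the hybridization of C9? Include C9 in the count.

5

C9 is sp3 (only σ bonds).
C1: sp3 ✓
C2: sp2
C3: sp
C4: sp2
C5: sp3 ✓
C6: sp
C7: sp
C8: sp3 ✓
C9: sp3 ✓
C10: sp3 ✓
C11: sp2
C12: sp2
5 carbons are sp3.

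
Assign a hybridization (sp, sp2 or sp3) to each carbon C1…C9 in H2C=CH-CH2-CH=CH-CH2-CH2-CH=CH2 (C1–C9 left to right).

C1: 3 σ bonds, plus one π bond; 3 regions of electron density → sp2.
C2 — 3 σ bonds, plus one π bond. Steric number 3, so sp2.
C3: 4 σ bonds — 4 electron domains, sp3.
C4 — 3 σ bonds, plus one π bond. Steric number 3, so sp2.
C5: 3 σ bonds, plus one π bond; 3 regions of electron density → sp2.
C6 (4 σ bonds) has steric number 4: sp3.
C7 — 4 σ bonds. Steric number 4, so sp3.
C8: 3 σ bonds, plus one π bond; 3 regions of electron density → sp2.
C9: 3 σ bonds, plus one π bond — 3 electron domains, sp2.

C1 sp2, C2 sp2, C3 sp3, C4 sp2, C5 sp2, C6 sp3, C7 sp3, C8 sp2, C9 sp2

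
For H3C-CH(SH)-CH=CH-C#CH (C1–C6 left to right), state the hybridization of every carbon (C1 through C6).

C1 carries 4 σ bonds, giving a steric number of 4, so it is sp3.
C2 has 4 σ bonds: steric number 4 → sp3.
C3: 3 σ bonds, plus one π bond — 3 electron domains, sp2.
C4 carries 3 σ bonds, plus one π bond, giving a steric number of 3, so it is sp2.
C5 has 2 σ bonds, plus two π bonds: steric number 2 → sp.
C6 — 2 σ bonds, plus two π bonds. Steric number 2, so sp.

C1 sp3, C2 sp3, C3 sp2, C4 sp2, C5 sp, C6 sp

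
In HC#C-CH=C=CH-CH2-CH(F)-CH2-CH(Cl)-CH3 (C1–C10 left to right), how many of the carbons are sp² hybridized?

2

C1: sp
C2: sp
C3: sp2 ✓
C4: sp
C5: sp2 ✓
C6: sp3
C7: sp3
C8: sp3
C9: sp3
C10: sp3
C3, C5 → 2 sp2 carbons.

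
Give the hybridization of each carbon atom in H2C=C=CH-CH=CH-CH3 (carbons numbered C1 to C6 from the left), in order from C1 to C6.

C1 has 3 σ bonds, plus one π bond: steric number 3 → sp2.
C2 (2 σ bonds, plus two π bonds) has steric number 2: sp.
C3 (3 σ bonds, plus one π bond) has steric number 3: sp2.
C4 — 3 σ bonds, plus one π bond. Steric number 3, so sp2.
C5 carries 3 σ bonds, plus one π bond, giving a steric number of 3, so it is sp2.
C6 carries 4 σ bonds, giving a steric number of 4, so it is sp3.

C1 sp2, C2 sp, C3 sp2, C4 sp2, C5 sp2, C6 sp3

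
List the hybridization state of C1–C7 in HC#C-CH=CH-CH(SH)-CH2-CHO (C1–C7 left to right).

C1: 2 σ bonds, plus two π bonds — 2 electron domains, sp.
C2 carries 2 σ bonds, plus two π bonds, giving a steric number of 2, so it is sp.
C3 (3 σ bonds, plus one π bond) has steric number 3: sp2.
C4 has 3 σ bonds, plus one π bond: steric number 3 → sp2.
C5 is sp3: 4 σ bonds, 4 electron-density regions.
C6: 4 σ bonds — 4 electron domains, sp3.
C7 has 3 σ bonds, plus one π bond: steric number 3 → sp2.

C1 sp, C2 sp, C3 sp2, C4 sp2, C5 sp3, C6 sp3, C7 sp2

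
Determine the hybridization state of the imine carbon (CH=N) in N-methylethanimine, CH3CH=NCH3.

sp²

The imine carbon (CH=N) (3 σ bonds, plus one π bond) has steric number 3: sp2.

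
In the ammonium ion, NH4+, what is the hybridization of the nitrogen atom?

sp3

Four σ bonds, no lone pair → sp3, tetrahedral.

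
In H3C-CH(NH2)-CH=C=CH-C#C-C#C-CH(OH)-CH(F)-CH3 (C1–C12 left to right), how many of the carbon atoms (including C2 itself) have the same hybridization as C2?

5

C2 is sp3 (only σ bonds).
C1: sp3 ✓
C2: sp3 ✓
C3: sp2
C4: sp
C5: sp2
C6: sp
C7: sp
C8: sp
C9: sp
C10: sp3 ✓
C11: sp3 ✓
C12: sp3 ✓
5 carbons are sp3.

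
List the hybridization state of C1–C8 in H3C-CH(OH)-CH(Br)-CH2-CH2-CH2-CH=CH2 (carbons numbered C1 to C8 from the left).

C1 sp3, C2 sp3, C3 sp3, C4 sp3, C5 sp3, C6 sp3, C7 sp2, C8 sp2

C1: 4 σ bonds — 4 electron domains, sp3.
C2: 4 σ bonds; 4 regions of electron density → sp3.
C3 (4 σ bonds) has steric number 4: sp3.
C4 has 4 σ bonds: steric number 4 → sp3.
C5 (4 σ bonds) has steric number 4: sp3.
C6: 4 σ bonds — 4 electron domains, sp3.
C7 has 3 σ bonds, plus one π bond: steric number 3 → sp2.
C8 is sp2: 3 σ bonds, plus one π bond, 3 electron-density regions.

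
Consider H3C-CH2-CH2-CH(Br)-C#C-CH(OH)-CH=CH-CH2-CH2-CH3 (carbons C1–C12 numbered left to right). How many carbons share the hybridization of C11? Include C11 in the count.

8

C11 is sp3 (only σ bonds).
C1: sp3 ✓
C2: sp3 ✓
C3: sp3 ✓
C4: sp3 ✓
C5: sp
C6: sp
C7: sp3 ✓
C8: sp2
C9: sp2
C10: sp3 ✓
C11: sp3 ✓
C12: sp3 ✓
8 carbons are sp3.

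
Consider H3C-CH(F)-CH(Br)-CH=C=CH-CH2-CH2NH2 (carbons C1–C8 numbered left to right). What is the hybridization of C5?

sp

C5 carries 2 σ bonds, plus two π bonds, giving a steric number of 2, so it is sp.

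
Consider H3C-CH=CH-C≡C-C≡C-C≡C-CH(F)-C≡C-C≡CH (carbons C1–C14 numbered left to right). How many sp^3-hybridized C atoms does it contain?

C1: sp3 ✓
C2: sp2
C3: sp2
C4: sp
C5: sp
C6: sp
C7: sp
C8: sp
C9: sp
C10: sp3 ✓
C11: sp
C12: sp
C13: sp
C14: sp
C1, C10 → 2 sp3 carbons.

2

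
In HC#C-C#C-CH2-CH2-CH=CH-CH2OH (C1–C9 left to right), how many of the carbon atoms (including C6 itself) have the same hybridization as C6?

3

C6 is sp3 (only σ bonds).
C1: sp
C2: sp
C3: sp
C4: sp
C5: sp3 ✓
C6: sp3 ✓
C7: sp2
C8: sp2
C9: sp3 ✓
3 carbons are sp3.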